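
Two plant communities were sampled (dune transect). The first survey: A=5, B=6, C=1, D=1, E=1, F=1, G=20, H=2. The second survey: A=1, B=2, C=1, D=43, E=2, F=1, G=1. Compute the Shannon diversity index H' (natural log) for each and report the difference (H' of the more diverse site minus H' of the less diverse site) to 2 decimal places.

The first survey: N=37, proportions 0.1351, 0.1622, 0.027, 0.027, 0.027, 0.027, 0.5405, 0.0541, giving H' = 1.4461 (working shown to 4 dp, full precision carried).
The second survey: N=51, proportions 0.0196, 0.0392, 0.0196, 0.8431, 0.0392, 0.0196, 0.0196, giving H' = 0.7063.
Difference = |1.4461 − 0.7063| = 0.7398, i.e. 0.74 to 2 decimal places.

0.74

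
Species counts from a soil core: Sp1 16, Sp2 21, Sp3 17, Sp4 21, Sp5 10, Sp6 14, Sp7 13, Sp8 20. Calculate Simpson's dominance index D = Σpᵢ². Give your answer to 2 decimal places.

0.13

Total N = 16+21+17+21+10+14+13+20 = 132, so the proportions are 0.1212, 0.1591, 0.1288, 0.1591, 0.0758, 0.1061, 0.0985, 0.1515 (working shown to 4 dp, full precision carried).
D = 0.1212² + 0.1591² + 0.1288² + 0.1591² + 0.0758² + 0.1061² + 0.0985² + 0.1515² = 0.0147 + 0.0253 + 0.0166 + 0.0253 + 0.0057 + 0.0112 + 0.0097 + 0.0230 = 0.1315.
To 2 decimal places, D = 0.13.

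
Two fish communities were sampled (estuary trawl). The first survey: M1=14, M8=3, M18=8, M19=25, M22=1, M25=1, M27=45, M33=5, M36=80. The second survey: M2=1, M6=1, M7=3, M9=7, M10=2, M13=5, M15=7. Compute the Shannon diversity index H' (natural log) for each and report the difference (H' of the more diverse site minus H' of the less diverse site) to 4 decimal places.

0.1830

The first survey: N=182, proportions 0.0769231, 0.0164835, 0.043956, 0.1373626, 0.0054945, 0.0054945, 0.2472527, 0.0274725, 0.4395604, giving H' = 1.5377473 (working shown to 7 dp, full precision carried).
The second survey: N=26, proportions 0.0384615, 0.0384615, 0.1153846, 0.2692308, 0.0769231, 0.1923077, 0.2692308, giving H' = 1.7207095.
Difference = |1.5377473 − 1.7207095| = 0.1829622, i.e. 0.1830 to 4 decimal places.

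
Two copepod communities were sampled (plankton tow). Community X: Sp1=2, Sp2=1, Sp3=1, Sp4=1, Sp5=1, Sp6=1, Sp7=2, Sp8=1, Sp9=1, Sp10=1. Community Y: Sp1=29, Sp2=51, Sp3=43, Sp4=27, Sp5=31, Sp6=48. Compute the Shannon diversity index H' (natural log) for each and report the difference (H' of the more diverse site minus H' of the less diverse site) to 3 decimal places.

0.493

Community X: N=12, proportions 0.16667, 0.08333, 0.08333, 0.08333, 0.08333, 0.08333, 0.16667, 0.08333, 0.08333, 0.08333, giving H' = 2.25386 (working shown to 5 dp, full precision carried).
Community Y: N=229, proportions 0.12664, 0.22271, 0.18777, 0.1179, 0.13537, 0.20961, giving H' = 1.76051.
Difference = |2.25386 − 1.76051| = 0.49335, i.e. 0.493 to 3 decimal places.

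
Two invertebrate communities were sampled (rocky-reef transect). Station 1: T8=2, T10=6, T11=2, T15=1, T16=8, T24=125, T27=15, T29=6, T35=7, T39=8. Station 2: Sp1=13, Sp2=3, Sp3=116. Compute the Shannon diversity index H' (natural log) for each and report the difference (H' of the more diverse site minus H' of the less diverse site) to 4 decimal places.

0.7911

Station 1: N=180, proportions 0.011111, 0.033333, 0.011111, 0.005556, 0.044444, 0.694444, 0.083333, 0.033333, 0.038889, 0.044444, giving H' = 1.218923 (working shown to 6 dp, full precision carried).
Station 2: N=132, proportions 0.098485, 0.022727, 0.878788, giving H' = 0.427827.
Difference = |1.218923 − 0.427827| = 0.791096, i.e. 0.7911 to 4 decimal places.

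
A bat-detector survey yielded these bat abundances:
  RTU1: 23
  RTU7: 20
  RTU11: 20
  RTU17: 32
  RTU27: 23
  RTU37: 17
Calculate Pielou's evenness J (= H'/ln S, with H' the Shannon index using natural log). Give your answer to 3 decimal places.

0.988

Total N = 23+20+20+32+23+17 = 135, so the proportions are 0.17037, 0.14815, 0.14815, 0.23704, 0.17037, 0.12593 (working shown to 5 dp, full precision carried).
H' = −Σ pᵢ ln pᵢ = −((-0.30152) + (-0.28290) + (-0.28290) + (-0.34122) + (-0.30152) + (-0.26093)) = 1.77098.
With S = 6 species, ln S = 1.79176, so J = 1.77098/1.79176 = 0.98840, i.e. 0.988 to 3 decimal places.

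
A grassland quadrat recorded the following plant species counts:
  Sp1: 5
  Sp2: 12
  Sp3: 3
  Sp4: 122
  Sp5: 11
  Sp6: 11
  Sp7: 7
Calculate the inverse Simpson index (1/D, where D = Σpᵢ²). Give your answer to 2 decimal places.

Total N = 5+12+3+122+11+11+7 = 171, so the proportions are 0.02924, 0.07018, 0.01754, 0.71345, 0.06433, 0.06433, 0.04094 (working shown to 5 dp, full precision carried).
D = 0.02924² + 0.07018² + 0.01754² + 0.71345² + 0.06433² + 0.06433² + 0.04094² = 0.00085 + 0.00492 + 0.00031 + 0.50901 + 0.00414 + 0.00414 + 0.00168 = 0.52505.
So 1/D = 1.9046, i.e. 1.90 to 2 decimal places.

1.90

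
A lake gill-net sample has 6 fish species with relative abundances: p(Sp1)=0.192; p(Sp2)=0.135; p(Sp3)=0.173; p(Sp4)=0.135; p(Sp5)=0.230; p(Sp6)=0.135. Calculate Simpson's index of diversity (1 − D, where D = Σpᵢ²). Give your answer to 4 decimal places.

0.8256

D = 0.192² + 0.135² + 0.173² + 0.135² + 0.23² + 0.135² = 0.036864 + 0.018225 + 0.029929 + 0.018225 + 0.052900 + 0.018225 = 0.174368 (working shown to 6 dp, full precision carried).
So 1 − D = 0.825632, i.e. 0.8256 to 4 decimal places.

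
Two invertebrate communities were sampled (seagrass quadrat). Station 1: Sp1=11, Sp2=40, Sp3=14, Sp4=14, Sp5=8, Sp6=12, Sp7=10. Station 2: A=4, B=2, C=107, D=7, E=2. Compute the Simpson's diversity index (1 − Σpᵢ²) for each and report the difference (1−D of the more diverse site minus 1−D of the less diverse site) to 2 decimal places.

Station 1: N=109, proportions 0.1009, 0.367, 0.1284, 0.1284, 0.0734, 0.1101, 0.0917, giving 1−D = 0.7962 (working shown to 4 dp, full precision carried).
Station 2: N=122, proportions 0.0328, 0.0164, 0.877, 0.0574, 0.0164, giving 1−D = 0.2259.
Difference = |0.7962 − 0.2259| = 0.5703, i.e. 0.57 to 2 decimal places.

0.57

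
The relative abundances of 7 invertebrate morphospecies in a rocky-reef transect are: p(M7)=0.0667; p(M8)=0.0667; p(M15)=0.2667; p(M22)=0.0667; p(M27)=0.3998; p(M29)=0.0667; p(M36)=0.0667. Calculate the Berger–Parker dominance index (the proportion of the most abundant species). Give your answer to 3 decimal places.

The largest proportion is 0.3998, i.e. d = 0.400 to 3 decimal places.

0.400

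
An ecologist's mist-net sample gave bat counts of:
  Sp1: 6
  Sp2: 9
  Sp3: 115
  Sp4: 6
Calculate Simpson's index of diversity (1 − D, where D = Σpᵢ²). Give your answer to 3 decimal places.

0.277

Total N = 6+9+115+6 = 136, so the proportions are 0.04412, 0.06618, 0.84559, 0.04412 (working shown to 5 dp, full precision carried).
D = 0.04412² + 0.06618² + 0.84559² + 0.04412² = 0.00195 + 0.00438 + 0.71502 + 0.00195 = 0.72329.
So 1 − D = 0.27671, i.e. 0.277 to 3 decimal places.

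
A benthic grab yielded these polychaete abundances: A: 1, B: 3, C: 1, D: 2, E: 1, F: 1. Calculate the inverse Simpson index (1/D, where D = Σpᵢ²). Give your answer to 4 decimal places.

4.7647

Total N = 1+3+1+2+1+1 = 9, so the proportions are 0.11111111, 0.33333333, 0.11111111, 0.22222222, 0.11111111, 0.11111111 (working shown to 8 dp, full precision carried).
D = 0.11111111² + 0.33333333² + 0.11111111² + 0.22222222² + 0.11111111² + 0.11111111² = 0.01234568 + 0.11111111 + 0.01234568 + 0.04938272 + 0.01234568 + 0.01234568 = 0.20987654.
So 1/D = 4.764706, i.e. 4.7647 to 4 decimal places.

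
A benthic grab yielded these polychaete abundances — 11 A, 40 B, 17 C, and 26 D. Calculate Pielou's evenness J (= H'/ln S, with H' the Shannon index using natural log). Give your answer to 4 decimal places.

Total N = 11+40+17+26 = 94, so the proportions are 0.117021, 0.425532, 0.180851, 0.276596 (working shown to 6 dp, full precision carried).
H' = −Σ pᵢ ln pᵢ = −((-0.251057) + (-0.363581) + (-0.309270) + (-0.355480)) = 1.279389.
With S = 4 species, ln S = 1.386294, so J = 1.279389/1.386294 = 0.922884, i.e. 0.9229 to 4 decimal places.

0.9229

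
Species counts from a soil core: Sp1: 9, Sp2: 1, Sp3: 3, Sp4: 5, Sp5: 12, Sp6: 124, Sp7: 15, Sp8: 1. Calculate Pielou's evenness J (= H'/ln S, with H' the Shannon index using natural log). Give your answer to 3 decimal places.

0.492

Total N = 9+1+3+5+12+124+15+1 = 170, so the proportions are 0.05294, 0.00588, 0.01765, 0.02941, 0.07059, 0.72941, 0.08824, 0.00588 (working shown to 5 dp, full precision carried).
H' = −Σ pᵢ ln pᵢ = −((-0.15557) + (-0.03021) + (-0.07124) + (-0.10372) + (-0.18712) + (-0.23014) + (-0.21421) + (-0.03021)) = 1.02243.
With S = 8 species, ln S = 2.07944, so J = 1.02243/2.07944 = 0.49169, i.e. 0.492 to 3 decimal places.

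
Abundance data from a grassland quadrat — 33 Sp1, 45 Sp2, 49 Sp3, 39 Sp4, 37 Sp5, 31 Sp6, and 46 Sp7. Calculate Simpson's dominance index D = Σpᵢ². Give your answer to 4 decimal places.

Total N = 33+45+49+39+37+31+46 = 280, so the proportions are 0.117857, 0.160714, 0.175, 0.139286, 0.132143, 0.110714, 0.164286 (working shown to 6 dp, full precision carried).
D = 0.117857² + 0.160714² + 0.175² + 0.139286² + 0.132143² + 0.110714² + 0.164286² = 0.013890 + 0.025829 + 0.030625 + 0.019401 + 0.017462 + 0.012258 + 0.026990 = 0.146454.
To 4 decimal places, D = 0.1465.

0.1465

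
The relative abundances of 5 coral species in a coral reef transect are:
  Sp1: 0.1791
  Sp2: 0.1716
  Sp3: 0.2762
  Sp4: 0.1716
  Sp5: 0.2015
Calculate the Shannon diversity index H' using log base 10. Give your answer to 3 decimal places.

0.691

Each pᵢ log₁₀ pᵢ term (working shown to 5 dp, full precision carried): 0.1791×(-0.74690)=-0.13377, 0.1716×(-0.76548)=-0.13136, 0.2762×(-0.55878)=-0.15433, 0.1716×(-0.76548)=-0.13136, 0.2015×(-0.69572)=-0.14019.
Sum = -0.69101, so H' = 0.691.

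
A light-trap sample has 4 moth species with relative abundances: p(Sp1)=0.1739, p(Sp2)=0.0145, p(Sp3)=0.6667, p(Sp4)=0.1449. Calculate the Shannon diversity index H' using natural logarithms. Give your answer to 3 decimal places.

0.916

Each pᵢ ln pᵢ term (working shown to 5 dp, full precision carried): 0.1739×(-1.74927)=-0.30420, 0.0145×(-4.23361)=-0.06139, 0.6667×(-0.40542)=-0.27029, 0.1449×(-1.93171)=-0.27990.
Sum = -0.91578, so H' = 0.916.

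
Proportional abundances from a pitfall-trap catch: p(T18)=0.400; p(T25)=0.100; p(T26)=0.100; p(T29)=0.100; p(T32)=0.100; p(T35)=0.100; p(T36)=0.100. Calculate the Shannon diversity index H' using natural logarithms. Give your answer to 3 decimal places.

Each pᵢ ln pᵢ term (working shown to 5 dp, full precision carried): 0.4×(-0.91629)=-0.36652, 0.1×(-2.30259)=-0.23026, 0.1×(-2.30259)=-0.23026, 0.1×(-2.30259)=-0.23026, 0.1×(-2.30259)=-0.23026, 0.1×(-2.30259)=-0.23026, 0.1×(-2.30259)=-0.23026.
Sum = -1.74807, so H' = 1.748.

1.748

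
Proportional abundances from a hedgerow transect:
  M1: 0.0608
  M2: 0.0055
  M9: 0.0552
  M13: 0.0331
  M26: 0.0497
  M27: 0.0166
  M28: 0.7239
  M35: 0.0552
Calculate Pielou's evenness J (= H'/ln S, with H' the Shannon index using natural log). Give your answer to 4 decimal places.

0.5206

H' = −Σ pᵢ ln pᵢ = −((-0.170250) + (-0.028617) + (-0.159903) + (-0.112812) + (-0.149187) + (-0.068033) + (-0.233894) + (-0.159903)) = 1.082598 (working shown to 6 dp, full precision carried).
With S = 8 species, ln S = 2.079442, so J = 1.082598/2.079442 = 0.520620, i.e. 0.5206 to 4 decimal places.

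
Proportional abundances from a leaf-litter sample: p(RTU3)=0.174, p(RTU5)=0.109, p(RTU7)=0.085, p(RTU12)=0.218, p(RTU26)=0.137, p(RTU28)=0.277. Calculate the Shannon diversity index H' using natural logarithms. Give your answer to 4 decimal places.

Each pᵢ ln pᵢ term (working shown to 6 dp, full precision carried): 0.174×(-1.748700)=-0.304274, 0.109×(-2.216407)=-0.241588, 0.085×(-2.465104)=-0.209534, 0.218×(-1.523260)=-0.332071, 0.137×(-1.987774)=-0.272325, 0.277×(-1.283738)=-0.355595.
Sum = -1.715387, so H' = 1.7154.

1.7154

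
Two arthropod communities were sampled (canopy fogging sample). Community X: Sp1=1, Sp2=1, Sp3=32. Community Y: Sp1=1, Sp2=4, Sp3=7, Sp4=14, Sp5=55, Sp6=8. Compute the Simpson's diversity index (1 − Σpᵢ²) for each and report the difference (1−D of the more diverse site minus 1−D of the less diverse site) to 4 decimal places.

0.4645

Community X: N=34, proportions 0.02941176, 0.02941176, 0.94117647, giving 1−D = 0.11245675 (working shown to 8 dp, full precision carried).
Community Y: N=89, proportions 0.01123596, 0.04494382, 0.07865169, 0.15730337, 0.61797753, 0.08988764, giving 1−D = 0.57694736.
Difference = |0.11245675 − 0.57694736| = 0.46449061, i.e. 0.4645 to 4 decimal places.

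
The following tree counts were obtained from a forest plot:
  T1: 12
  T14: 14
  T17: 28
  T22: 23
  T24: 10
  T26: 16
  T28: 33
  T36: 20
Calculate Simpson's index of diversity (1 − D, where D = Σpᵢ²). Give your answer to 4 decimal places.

0.8563

Total N = 12+14+28+23+10+16+33+20 = 156, so the proportions are 0.076923, 0.089744, 0.179487, 0.147436, 0.064103, 0.102564, 0.211538, 0.128205 (working shown to 6 dp, full precision carried).
D = 0.076923² + 0.089744² + 0.179487² + 0.147436² + 0.064103² + 0.102564² + 0.211538² + 0.128205² = 0.005917 + 0.008054 + 0.032216 + 0.021737 + 0.004109 + 0.010519 + 0.044749 + 0.016437 = 0.143738.
So 1 − D = 0.856262, i.e. 0.8563 to 4 decimal places.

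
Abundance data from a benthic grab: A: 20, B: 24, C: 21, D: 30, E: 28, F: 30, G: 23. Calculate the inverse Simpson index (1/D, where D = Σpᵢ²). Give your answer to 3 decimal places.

Total N = 20+24+21+30+28+30+23 = 176, so the proportions are 0.1136364, 0.1363636, 0.1193182, 0.1704545, 0.1590909, 0.1704545, 0.1306818 (working shown to 7 dp, full precision carried).
D = 0.1136364² + 0.1363636² + 0.1193182² + 0.1704545² + 0.1590909² + 0.1704545² + 0.1306818² = 0.0129132 + 0.0185950 + 0.0142368 + 0.0290548 + 0.0253099 + 0.0290548 + 0.0170777 = 0.1462423.
So 1/D = 6.83797, i.e. 6.838 to 3 decimal places.

6.838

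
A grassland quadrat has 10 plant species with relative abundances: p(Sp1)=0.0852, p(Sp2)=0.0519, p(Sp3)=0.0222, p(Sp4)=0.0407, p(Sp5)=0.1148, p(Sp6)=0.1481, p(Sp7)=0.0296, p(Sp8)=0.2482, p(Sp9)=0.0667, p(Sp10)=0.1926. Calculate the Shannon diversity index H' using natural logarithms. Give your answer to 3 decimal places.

Each pᵢ ln pᵢ term (working shown to 5 dp, full precision carried): 0.0852×(-2.46275)=-0.20983, 0.0519×(-2.95844)=-0.15354, 0.0222×(-3.80766)=-0.08453, 0.0407×(-3.20153)=-0.13030, 0.1148×(-2.16456)=-0.24849, 0.1481×(-1.90987)=-0.28285, 0.0296×(-3.51998)=-0.10419, 0.2482×(-1.39352)=-0.34587, 0.0667×(-2.70755)=-0.18059, 0.1926×(-1.64714)=-0.31724.
Sum = -2.05744, so H' = 2.057.

2.057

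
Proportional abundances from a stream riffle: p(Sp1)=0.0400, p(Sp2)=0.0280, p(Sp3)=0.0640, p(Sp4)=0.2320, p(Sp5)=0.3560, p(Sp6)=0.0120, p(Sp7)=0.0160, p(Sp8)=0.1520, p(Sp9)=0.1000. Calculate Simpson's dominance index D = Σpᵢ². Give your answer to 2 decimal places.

D = 0.04² + 0.028² + 0.064² + 0.232² + 0.356² + 0.012² + 0.016² + 0.152² + 0.1² = 0.0016 + 0.0008 + 0.0041 + 0.0538 + 0.1267 + 0.0001 + 0.0003 + 0.0231 + 0.0100 = 0.2205 (working shown to 4 dp, full precision carried).
To 2 decimal places, D = 0.22.

0.22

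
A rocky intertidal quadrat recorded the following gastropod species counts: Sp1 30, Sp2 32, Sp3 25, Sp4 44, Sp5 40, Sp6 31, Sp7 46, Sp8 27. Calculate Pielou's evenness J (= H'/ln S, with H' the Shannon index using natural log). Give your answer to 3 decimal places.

Total N = 30+32+25+44+40+31+46+27 = 275, so the proportions are 0.10909, 0.11636, 0.09091, 0.16, 0.14545, 0.11273, 0.16727, 0.09818 (working shown to 5 dp, full precision carried).
H' = −Σ pᵢ ln pᵢ = −((-0.24170) + (-0.25030) + (-0.21799) + (-0.29321) + (-0.28042) + (-0.24606) + (-0.29911) + (-0.22787)) = 2.05666.
With S = 8 species, ln S = 2.07944, so J = 2.05666/2.07944 = 0.98905, i.e. 0.989 to 3 decimal places.

0.989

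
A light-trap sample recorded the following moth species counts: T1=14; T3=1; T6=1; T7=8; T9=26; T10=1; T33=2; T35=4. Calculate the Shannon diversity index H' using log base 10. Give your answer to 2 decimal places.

0.65

Total N = 14+1+1+8+26+1+2+4 = 57, so the proportions are 0.2456, 0.0175, 0.0175, 0.1404, 0.4561, 0.0175, 0.0351, 0.0702 (working shown to 4 dp, full precision carried).
Each pᵢ log₁₀ pᵢ term: 0.2456×(-0.6097)=-0.1498, 0.0175×(-1.7559)=-0.0308, 0.0175×(-1.7559)=-0.0308, 0.1404×(-0.8528)=-0.1197, 0.4561×(-0.3409)=-0.1555, 0.0175×(-1.7559)=-0.0308, 0.0351×(-1.4548)=-0.0510, 0.0702×(-1.1538)=-0.0810.
Sum = -0.6494, so H' = 0.65.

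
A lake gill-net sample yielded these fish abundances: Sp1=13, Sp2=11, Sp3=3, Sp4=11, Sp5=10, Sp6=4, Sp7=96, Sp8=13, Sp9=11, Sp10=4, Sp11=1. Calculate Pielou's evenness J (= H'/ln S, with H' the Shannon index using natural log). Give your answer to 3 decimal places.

Total N = 13+11+3+11+10+4+96+13+11+4+1 = 177, so the proportions are 0.07345, 0.06215, 0.01695, 0.06215, 0.0565, 0.0226, 0.54237, 0.07345, 0.06215, 0.0226, 0.00565 (working shown to 5 dp, full precision carried).
H' = −Σ pᵢ ln pᵢ = −((-0.19178) + (-0.17266) + (-0.06911) + (-0.17266) + (-0.16235) + (-0.08565) + (-0.33182) + (-0.19178) + (-0.17266) + (-0.08565) + (-0.02924)) = 1.66537.
With S = 11 species, ln S = 2.39790, so J = 1.66537/2.39790 = 0.69451, i.e. 0.695 to 3 decimal places.

0.695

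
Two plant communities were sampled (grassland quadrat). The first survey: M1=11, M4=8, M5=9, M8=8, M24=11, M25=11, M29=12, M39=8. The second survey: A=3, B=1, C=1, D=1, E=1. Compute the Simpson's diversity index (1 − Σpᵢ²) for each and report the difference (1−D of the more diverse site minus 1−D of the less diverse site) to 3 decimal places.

0.137

The first survey: N=78, proportions 0.14103, 0.10256, 0.11538, 0.10256, 0.14103, 0.14103, 0.15385, 0.10256, giving 1−D = 0.87179 (working shown to 5 dp, full precision carried).
The second survey: N=7, proportions 0.42857, 0.14286, 0.14286, 0.14286, 0.14286, giving 1−D = 0.73469.
Difference = |0.87179 − 0.73469| = 0.13710, i.e. 0.137 to 3 decimal places.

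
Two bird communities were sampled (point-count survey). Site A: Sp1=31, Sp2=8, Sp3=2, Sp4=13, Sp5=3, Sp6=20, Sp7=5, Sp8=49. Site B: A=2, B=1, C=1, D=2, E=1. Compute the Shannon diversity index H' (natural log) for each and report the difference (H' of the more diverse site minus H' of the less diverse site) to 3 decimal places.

Site A: N=131, proportions 0.23664, 0.06107, 0.01527, 0.09924, 0.0229, 0.15267, 0.03817, 0.37405, giving H' = 1.67080 (working shown to 5 dp, full precision carried).
Site B: N=7, proportions 0.28571, 0.14286, 0.14286, 0.28571, 0.14286, giving H' = 1.54983.
Difference = |1.67080 − 1.54983| = 0.12097, i.e. 0.121 to 3 decimal places.

0.121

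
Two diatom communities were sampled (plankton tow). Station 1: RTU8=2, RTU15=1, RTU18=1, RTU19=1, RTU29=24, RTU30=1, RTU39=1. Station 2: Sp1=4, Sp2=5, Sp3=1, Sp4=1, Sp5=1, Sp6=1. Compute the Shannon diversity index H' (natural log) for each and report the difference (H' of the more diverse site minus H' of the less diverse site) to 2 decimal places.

0.59

Station 1: N=31, proportions 0.06452, 0.03226, 0.03226, 0.03226, 0.77419, 0.03226, 0.03226, giving H' = 0.92884 (working shown to 5 dp, full precision carried).
Station 2: N=13, proportions 0.30769, 0.38462, 0.07692, 0.07692, 0.07692, 0.07692, giving H' = 1.51938.
Difference = |0.92884 − 1.51938| = 0.59054, i.e. 0.59 to 2 decimal places.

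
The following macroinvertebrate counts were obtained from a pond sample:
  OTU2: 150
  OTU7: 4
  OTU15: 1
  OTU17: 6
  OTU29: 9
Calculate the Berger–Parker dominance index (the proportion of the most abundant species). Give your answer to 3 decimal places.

0.882

Total N = 150+4+1+6+9 = 170, so the proportions are 0.88235, 0.02353, 0.00588, 0.03529, 0.05294 (working shown to 5 dp, full precision carried).
The largest proportion is 0.88235, i.e. d = 0.882 to 3 decimal places.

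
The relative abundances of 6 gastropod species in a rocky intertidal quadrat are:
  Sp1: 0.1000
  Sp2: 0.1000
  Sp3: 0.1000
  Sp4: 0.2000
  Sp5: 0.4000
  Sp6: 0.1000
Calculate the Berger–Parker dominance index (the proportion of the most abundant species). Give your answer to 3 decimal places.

0.400

The largest proportion is 0.4, i.e. d = 0.400 to 3 decimal places.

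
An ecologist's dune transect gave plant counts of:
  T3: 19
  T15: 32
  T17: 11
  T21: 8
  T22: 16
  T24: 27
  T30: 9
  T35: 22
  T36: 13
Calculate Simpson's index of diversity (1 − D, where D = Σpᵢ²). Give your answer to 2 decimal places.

Total N = 19+32+11+8+16+27+9+22+13 = 157, so the proportions are 0.121, 0.2038, 0.0701, 0.051, 0.1019, 0.172, 0.0573, 0.1401, 0.0828 (working shown to 4 dp, full precision carried).
D = 0.121² + 0.2038² + 0.0701² + 0.051² + 0.1019² + 0.172² + 0.0573² + 0.1401² + 0.0828² = 0.0146 + 0.0415 + 0.0049 + 0.0026 + 0.0104 + 0.0296 + 0.0033 + 0.0196 + 0.0069 = 0.1334.
So 1 − D = 0.8666, i.e. 0.87 to 2 decimal places.

0.87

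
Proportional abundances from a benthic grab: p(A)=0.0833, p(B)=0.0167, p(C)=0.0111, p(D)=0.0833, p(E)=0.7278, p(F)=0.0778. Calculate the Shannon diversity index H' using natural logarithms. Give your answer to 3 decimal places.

Each pᵢ ln pᵢ term (working shown to 5 dp, full precision carried): 0.0833×(-2.48531)=-0.20703, 0.0167×(-4.09235)=-0.06834, 0.0111×(-4.50081)=-0.04996, 0.0833×(-2.48531)=-0.20703, 0.7278×(-0.31773)=-0.23124, 0.0778×(-2.55361)=-0.19867.
Sum = -0.96227, so H' = 0.962.

0.962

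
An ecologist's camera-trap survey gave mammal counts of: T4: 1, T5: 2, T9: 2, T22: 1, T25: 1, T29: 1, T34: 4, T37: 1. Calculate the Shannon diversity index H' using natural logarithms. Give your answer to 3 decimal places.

Total N = 1+2+2+1+1+1+4+1 = 13, so the proportions are 0.07692, 0.15385, 0.15385, 0.07692, 0.07692, 0.07692, 0.30769, 0.07692 (working shown to 5 dp, full precision carried).
Each pᵢ ln pᵢ term: 0.07692×(-2.56495)=-0.19730, 0.15385×(-1.87180)=-0.28797, 0.15385×(-1.87180)=-0.28797, 0.07692×(-2.56495)=-0.19730, 0.07692×(-2.56495)=-0.19730, 0.07692×(-2.56495)=-0.19730, 0.30769×(-1.17865)=-0.36266, 0.07692×(-2.56495)=-0.19730.
Sum = -1.92512, so H' = 1.925.

1.925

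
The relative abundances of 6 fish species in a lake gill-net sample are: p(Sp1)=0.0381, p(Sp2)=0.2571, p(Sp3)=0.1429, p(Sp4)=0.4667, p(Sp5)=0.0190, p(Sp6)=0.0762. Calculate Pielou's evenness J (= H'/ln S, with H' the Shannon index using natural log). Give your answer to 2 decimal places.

H' = −Σ pᵢ ln pᵢ = −((-0.1245) + (-0.3492) + (-0.2780) + (-0.3557) + (-0.0753) + (-0.1962)) = 1.3789 (working shown to 4 dp, full precision carried).
With S = 6 species, ln S = 1.7918, so J = 1.3789/1.7918 = 0.7696, i.e. 0.77 to 2 decimal places.

0.77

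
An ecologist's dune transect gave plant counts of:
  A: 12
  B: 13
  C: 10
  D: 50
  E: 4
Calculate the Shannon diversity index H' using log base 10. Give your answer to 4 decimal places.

0.5473

Total N = 12+13+10+50+4 = 89, so the proportions are 0.134831, 0.146067, 0.11236, 0.561798, 0.044944 (working shown to 6 dp, full precision carried).
Each pᵢ log₁₀ pᵢ term: 0.134831×(-0.870209)=-0.117332, 0.146067×(-0.835447)=-0.122032, 0.11236×(-0.949390)=-0.106673, 0.561798×(-0.250420)=-0.140685, 0.044944×(-1.347330)=-0.060554.
Sum = -0.547276, so H' = 0.5473.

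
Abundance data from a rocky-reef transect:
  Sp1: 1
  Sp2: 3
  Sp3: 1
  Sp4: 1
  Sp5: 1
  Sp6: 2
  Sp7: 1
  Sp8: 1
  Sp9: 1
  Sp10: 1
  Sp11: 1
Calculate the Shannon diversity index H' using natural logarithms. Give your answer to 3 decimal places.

Total N = 1+3+1+1+1+2+1+1+1+1+1 = 14, so the proportions are 0.07143, 0.21429, 0.07143, 0.07143, 0.07143, 0.14286, 0.07143, 0.07143, 0.07143, 0.07143, 0.07143 (working shown to 5 dp, full precision carried).
Each pᵢ ln pᵢ term: 0.07143×(-2.63906)=-0.18850, 0.21429×(-1.54045)=-0.33010, 0.07143×(-2.63906)=-0.18850, 0.07143×(-2.63906)=-0.18850, 0.07143×(-2.63906)=-0.18850, 0.14286×(-1.94591)=-0.27799, 0.07143×(-2.63906)=-0.18850, 0.07143×(-2.63906)=-0.18850, 0.07143×(-2.63906)=-0.18850, 0.07143×(-2.63906)=-0.18850, 0.07143×(-2.63906)=-0.18850.
Sum = -2.30462, so H' = 2.305.

2.305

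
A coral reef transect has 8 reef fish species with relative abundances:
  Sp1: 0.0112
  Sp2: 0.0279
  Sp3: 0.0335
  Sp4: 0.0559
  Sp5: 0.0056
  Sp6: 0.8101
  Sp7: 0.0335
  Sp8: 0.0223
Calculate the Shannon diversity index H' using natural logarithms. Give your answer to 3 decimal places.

Each pᵢ ln pᵢ term (working shown to 5 dp, full precision carried): 0.0112×(-4.49184)=-0.05031, 0.0279×(-3.57913)=-0.09986, 0.0335×(-3.39621)=-0.11377, 0.0559×(-2.88419)=-0.16123, 0.0056×(-5.18499)=-0.02904, 0.8101×(-0.21060)=-0.17061, 0.0335×(-3.39621)=-0.11377, 0.0223×(-3.80317)=-0.08481.
Sum = -0.82339, so H' = 0.823.

0.823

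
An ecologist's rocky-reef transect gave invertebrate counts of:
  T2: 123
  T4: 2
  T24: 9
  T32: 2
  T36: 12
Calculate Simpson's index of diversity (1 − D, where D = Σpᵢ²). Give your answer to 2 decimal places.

Total N = 123+2+9+2+12 = 148, so the proportions are 0.8311, 0.0135, 0.0608, 0.0135, 0.0811 (working shown to 4 dp, full precision carried).
D = 0.8311² + 0.0135² + 0.0608² + 0.0135² + 0.0811² = 0.6907 + 0.0002 + 0.0037 + 0.0002 + 0.0066 = 0.7013.
So 1 − D = 0.2987, i.e. 0.30 to 2 decimal places.

0.30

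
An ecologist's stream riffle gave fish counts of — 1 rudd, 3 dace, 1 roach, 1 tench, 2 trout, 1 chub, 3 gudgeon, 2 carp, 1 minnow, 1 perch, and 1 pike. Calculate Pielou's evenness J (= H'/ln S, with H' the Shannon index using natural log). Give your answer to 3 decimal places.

Total N = 1+3+1+1+2+1+3+2+1+1+1 = 17, so the proportions are 0.05882, 0.17647, 0.05882, 0.05882, 0.11765, 0.05882, 0.17647, 0.11765, 0.05882, 0.05882, 0.05882 (working shown to 5 dp, full precision carried).
H' = −Σ pᵢ ln pᵢ = −((-0.16666) + (-0.30611) + (-0.16666) + (-0.16666) + (-0.25177) + (-0.16666) + (-0.30611) + (-0.25177) + (-0.16666) + (-0.16666) + (-0.16666)) = 2.28237.
With S = 11 species, ln S = 2.39790, so J = 2.28237/2.39790 = 0.95182, i.e. 0.952 to 3 decimal places.

0.952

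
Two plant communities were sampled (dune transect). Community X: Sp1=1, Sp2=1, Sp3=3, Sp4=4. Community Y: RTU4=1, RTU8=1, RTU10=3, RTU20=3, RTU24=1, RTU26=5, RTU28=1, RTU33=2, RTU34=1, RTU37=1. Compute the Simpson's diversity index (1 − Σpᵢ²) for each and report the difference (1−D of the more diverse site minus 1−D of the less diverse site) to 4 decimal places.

Community X: N=9, proportions 0.111111, 0.111111, 0.333333, 0.444444, giving 1−D = 0.666667 (working shown to 6 dp, full precision carried).
Community Y: N=19, proportions 0.052632, 0.052632, 0.157895, 0.157895, 0.052632, 0.263158, 0.052632, 0.105263, 0.052632, 0.052632, giving 1−D = 0.853186.
Difference = |0.666667 − 0.853186| = 0.186519, i.e. 0.1865 to 4 decimal places.

0.1865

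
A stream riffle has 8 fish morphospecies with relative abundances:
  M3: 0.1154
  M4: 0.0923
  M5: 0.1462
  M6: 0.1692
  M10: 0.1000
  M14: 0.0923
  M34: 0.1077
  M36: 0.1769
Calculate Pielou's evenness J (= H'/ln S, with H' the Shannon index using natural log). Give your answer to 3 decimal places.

H' = −Σ pᵢ ln pᵢ = −((-0.24919) + (-0.21992) + (-0.28111) + (-0.30061) + (-0.23026) + (-0.21992) + (-0.24000) + (-0.30642)) = 2.04744 (working shown to 5 dp, full precision carried).
With S = 8 species, ln S = 2.07944, so J = 2.04744/2.07944 = 0.98461, i.e. 0.985 to 3 decimal places.

0.985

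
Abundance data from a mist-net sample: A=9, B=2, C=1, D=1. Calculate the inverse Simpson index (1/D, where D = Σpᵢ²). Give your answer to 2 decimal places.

Total N = 9+2+1+1 = 13, so the proportions are 0.69231, 0.15385, 0.07692, 0.07692 (working shown to 5 dp, full precision carried).
D = 0.69231² + 0.15385² + 0.07692² + 0.07692² = 0.47929 + 0.02367 + 0.00592 + 0.00592 = 0.51479.
So 1/D = 1.9425, i.e. 1.94 to 2 decimal places.

1.94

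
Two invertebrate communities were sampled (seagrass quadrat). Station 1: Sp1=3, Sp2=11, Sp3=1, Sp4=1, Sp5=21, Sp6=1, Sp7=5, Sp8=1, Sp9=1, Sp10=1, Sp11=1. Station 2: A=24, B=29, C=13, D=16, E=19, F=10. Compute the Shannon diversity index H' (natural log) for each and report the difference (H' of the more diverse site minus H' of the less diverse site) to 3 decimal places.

Station 1: N=47, proportions 0.0638298, 0.2340426, 0.0212766, 0.0212766, 0.4468085, 0.0212766, 0.106383, 0.0212766, 0.0212766, 0.0212766, 0.0212766, giving H' = 1.6872785 (working shown to 7 dp, full precision carried).
Station 2: N=111, proportions 0.2162162, 0.2612613, 0.1171171, 0.1441441, 0.1711712, 0.0900901, giving H' = 1.7311444.
Difference = |1.6872785 − 1.7311444| = 0.0438659, i.e. 0.044 to 3 decimal places.

0.044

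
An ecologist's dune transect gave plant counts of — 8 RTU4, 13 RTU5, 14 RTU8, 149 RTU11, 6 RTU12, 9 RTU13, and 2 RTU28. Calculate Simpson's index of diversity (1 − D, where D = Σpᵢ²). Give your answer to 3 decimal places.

0.437

Total N = 8+13+14+149+6+9+2 = 201, so the proportions are 0.0398, 0.06468, 0.06965, 0.74129, 0.02985, 0.04478, 0.00995 (working shown to 5 dp, full precision carried).
D = 0.0398² + 0.06468² + 0.06965² + 0.74129² + 0.02985² + 0.04478² + 0.00995² = 0.00158 + 0.00418 + 0.00485 + 0.54952 + 0.00089 + 0.00200 + 0.00010 = 0.56313.
So 1 − D = 0.43687, i.e. 0.437 to 3 decimal places.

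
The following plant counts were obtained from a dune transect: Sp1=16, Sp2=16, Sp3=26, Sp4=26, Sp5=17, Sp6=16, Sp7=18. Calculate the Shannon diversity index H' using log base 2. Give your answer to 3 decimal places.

2.773

Total N = 16+16+26+26+17+16+18 = 135, so the proportions are 0.11852, 0.11852, 0.19259, 0.19259, 0.12593, 0.11852, 0.13333 (working shown to 5 dp, full precision carried).
Each pᵢ log₂ pᵢ term: 0.11852×(-3.07682)=-0.36466, 0.11852×(-3.07682)=-0.36466, 0.19259×(-2.37638)=-0.45767, 0.19259×(-2.37638)=-0.45767, 0.12593×(-2.98935)=-0.37644, 0.11852×(-3.07682)=-0.36466, 0.13333×(-2.90689)=-0.38759.
Sum = -2.77335, so H' = 2.773.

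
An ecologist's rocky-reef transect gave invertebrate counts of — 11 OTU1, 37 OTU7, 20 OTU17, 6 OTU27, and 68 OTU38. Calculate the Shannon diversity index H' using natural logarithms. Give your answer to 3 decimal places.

1.311

Total N = 11+37+20+6+68 = 142, so the proportions are 0.07746, 0.26056, 0.14085, 0.04225, 0.47887 (working shown to 5 dp, full precision carried).
Each pᵢ ln pᵢ term: 0.07746×(-2.55793)=-0.19815, 0.26056×(-1.34491)=-0.35043, 0.14085×(-1.96009)=-0.27607, 0.04225×(-3.16407)=-0.13369, 0.47887×(-0.73632)=-0.35260.
Sum = -1.31095, so H' = 1.311.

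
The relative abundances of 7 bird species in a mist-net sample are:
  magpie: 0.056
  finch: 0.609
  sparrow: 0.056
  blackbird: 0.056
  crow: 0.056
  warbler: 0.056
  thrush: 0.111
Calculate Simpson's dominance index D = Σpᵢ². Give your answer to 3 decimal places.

0.399

D = 0.056² + 0.609² + 0.056² + 0.056² + 0.056² + 0.056² + 0.111² = 0.00314 + 0.37088 + 0.00314 + 0.00314 + 0.00314 + 0.00314 + 0.01232 = 0.39888 (working shown to 5 dp, full precision carried).
To 3 decimal places, D = 0.399.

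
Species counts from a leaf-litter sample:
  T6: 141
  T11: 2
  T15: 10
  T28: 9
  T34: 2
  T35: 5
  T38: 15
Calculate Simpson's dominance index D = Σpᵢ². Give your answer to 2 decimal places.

0.60

Total N = 141+2+10+9+2+5+15 = 184, so the proportions are 0.7663, 0.0109, 0.0543, 0.0489, 0.0109, 0.0272, 0.0815 (working shown to 4 dp, full precision carried).
D = 0.7663² + 0.0109² + 0.0543² + 0.0489² + 0.0109² + 0.0272² + 0.0815² = 0.5872 + 0.0001 + 0.0030 + 0.0024 + 0.0001 + 0.0007 + 0.0066 = 0.6002.
To 2 decimal places, D = 0.60.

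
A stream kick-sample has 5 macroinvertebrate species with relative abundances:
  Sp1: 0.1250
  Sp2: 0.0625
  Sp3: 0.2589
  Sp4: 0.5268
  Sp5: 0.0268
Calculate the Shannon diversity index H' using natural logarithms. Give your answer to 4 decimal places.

Each pᵢ ln pᵢ term (working shown to 6 dp, full precision carried): 0.125×(-2.079442)=-0.259930, 0.0625×(-2.772589)=-0.173287, 0.2589×(-1.351313)=-0.349855, 0.5268×(-0.640934)=-0.337644, 0.0268×(-3.619353)=-0.096999.
Sum = -1.217715, so H' = 1.2177.

1.2177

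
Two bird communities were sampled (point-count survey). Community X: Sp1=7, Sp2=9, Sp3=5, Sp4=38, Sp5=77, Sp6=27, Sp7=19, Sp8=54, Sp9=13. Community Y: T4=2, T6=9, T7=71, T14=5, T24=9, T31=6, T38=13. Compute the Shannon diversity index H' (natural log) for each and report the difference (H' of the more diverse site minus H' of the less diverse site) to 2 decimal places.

Community X: N=249, proportions 0.0281, 0.0361, 0.0201, 0.1526, 0.3092, 0.1084, 0.0763, 0.2169, 0.0522, giving H' = 1.8716 (working shown to 4 dp, full precision carried).
Community Y: N=115, proportions 0.0174, 0.0783, 0.6174, 0.0435, 0.0783, 0.0522, 0.113, giving H' = 1.3038.
Difference = |1.8716 − 1.3038| = 0.5678, i.e. 0.57 to 2 decimal places.

0.57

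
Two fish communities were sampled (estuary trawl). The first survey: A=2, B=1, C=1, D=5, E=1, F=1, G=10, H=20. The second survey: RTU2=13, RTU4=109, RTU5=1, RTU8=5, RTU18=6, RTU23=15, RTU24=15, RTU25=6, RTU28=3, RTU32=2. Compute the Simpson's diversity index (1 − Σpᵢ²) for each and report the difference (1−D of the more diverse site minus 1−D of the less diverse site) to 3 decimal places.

The first survey: N=41, proportions 0.04878, 0.02439, 0.02439, 0.121951, 0.02439, 0.02439, 0.243902, 0.487805, giving 1−D = 0.682927 (working shown to 6 dp, full precision carried).
The second survey: N=175, proportions 0.074286, 0.622857, 0.005714, 0.028571, 0.034286, 0.085714, 0.085714, 0.034286, 0.017143, 0.011429, giving 1−D = 0.588212.
Difference = |0.682927 − 0.588212| = 0.094715, i.e. 0.095 to 3 decimal places.

0.095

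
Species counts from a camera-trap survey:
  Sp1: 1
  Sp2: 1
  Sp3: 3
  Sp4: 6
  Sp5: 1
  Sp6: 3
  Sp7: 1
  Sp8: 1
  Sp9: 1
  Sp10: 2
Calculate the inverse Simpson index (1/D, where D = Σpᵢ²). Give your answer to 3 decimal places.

Total N = 1+1+3+6+1+3+1+1+1+2 = 20, so the proportions are 0.05, 0.05, 0.15, 0.3, 0.05, 0.15, 0.05, 0.05, 0.05, 0.1 (working shown to 7 dp, full precision carried).
D = 0.05² + 0.05² + 0.15² + 0.3² + 0.05² + 0.15² + 0.05² + 0.05² + 0.05² + 0.1² = 0.0025000 + 0.0025000 + 0.0225000 + 0.0900000 + 0.0025000 + 0.0225000 + 0.0025000 + 0.0025000 + 0.0025000 + 0.0100000 = 0.1600000.
So 1/D = 6.25000, i.e. 6.250 to 3 decimal places.

6.250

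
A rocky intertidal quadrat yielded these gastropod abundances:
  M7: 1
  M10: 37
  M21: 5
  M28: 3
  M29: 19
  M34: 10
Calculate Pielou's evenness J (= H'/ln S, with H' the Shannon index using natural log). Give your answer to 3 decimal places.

0.743

Total N = 1+37+5+3+19+10 = 75, so the proportions are 0.01333, 0.49333, 0.06667, 0.04, 0.25333, 0.13333 (working shown to 5 dp, full precision carried).
H' = −Σ pᵢ ln pᵢ = −((-0.05757) + (-0.34857) + (-0.18054) + (-0.12876) + (-0.34784) + (-0.26865)) = 1.33193.
With S = 6 species, ln S = 1.79176, so J = 1.33193/1.79176 = 0.74336, i.e. 0.743 to 3 decimal places.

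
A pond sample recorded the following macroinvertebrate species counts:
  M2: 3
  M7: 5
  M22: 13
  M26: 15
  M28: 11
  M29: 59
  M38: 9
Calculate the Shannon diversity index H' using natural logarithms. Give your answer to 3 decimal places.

1.510

Total N = 3+5+13+15+11+59+9 = 115, so the proportions are 0.02609, 0.04348, 0.11304, 0.13043, 0.09565, 0.51304, 0.07826 (working shown to 5 dp, full precision carried).
Each pᵢ ln pᵢ term: 0.02609×(-3.64632)=-0.09512, 0.04348×(-3.13549)=-0.13633, 0.11304×(-2.17998)=-0.24643, 0.13043×(-2.03688)=-0.26568, 0.09565×(-2.34704)=-0.22450, 0.51304×(-0.66739)=-0.34240, 0.07826×(-2.54771)=-0.19939.
Sum = -1.50985, so H' = 1.510.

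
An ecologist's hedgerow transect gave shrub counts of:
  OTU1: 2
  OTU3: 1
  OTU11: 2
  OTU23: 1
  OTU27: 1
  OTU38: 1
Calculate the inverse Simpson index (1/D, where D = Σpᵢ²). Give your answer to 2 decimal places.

Total N = 2+1+2+1+1+1 = 8, so the proportions are 0.25, 0.125, 0.25, 0.125, 0.125, 0.125 (working shown to 6 dp, full precision carried).
D = 0.25² + 0.125² + 0.25² + 0.125² + 0.125² + 0.125² = 0.062500 + 0.015625 + 0.062500 + 0.015625 + 0.015625 + 0.015625 = 0.187500.
So 1/D = 5.3333, i.e. 5.33 to 2 decimal places.

5.33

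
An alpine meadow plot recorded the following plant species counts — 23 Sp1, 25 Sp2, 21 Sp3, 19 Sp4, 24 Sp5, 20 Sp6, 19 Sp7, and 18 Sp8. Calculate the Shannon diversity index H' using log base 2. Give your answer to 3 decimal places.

Total N = 23+25+21+19+24+20+19+18 = 169, so the proportions are 0.13609, 0.14793, 0.12426, 0.11243, 0.14201, 0.11834, 0.11243, 0.10651 (working shown to 5 dp, full precision carried).
Each pᵢ log₂ pᵢ term: 0.13609×(-2.87732)=-0.39159, 0.14793×(-2.75702)=-0.40784, 0.12426×(-3.00856)=-0.37384, 0.11243×(-3.15295)=-0.35447, 0.14201×(-2.81592)=-0.39989, 0.11834×(-3.07895)=-0.36437, 0.11243×(-3.15295)=-0.35447, 0.10651×(-3.23095)=-0.34413.
Sum = -2.99062, so H' = 2.991.

2.991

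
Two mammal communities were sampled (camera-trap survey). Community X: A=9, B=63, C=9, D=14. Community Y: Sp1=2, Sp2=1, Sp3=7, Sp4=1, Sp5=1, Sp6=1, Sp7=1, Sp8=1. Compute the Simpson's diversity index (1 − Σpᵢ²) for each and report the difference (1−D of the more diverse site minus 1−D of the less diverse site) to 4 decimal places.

0.2172

Community X: N=95, proportions 0.094737, 0.663158, 0.094737, 0.147368, giving 1−D = 0.520554 (working shown to 6 dp, full precision carried).
Community Y: N=15, proportions 0.133333, 0.066667, 0.466667, 0.066667, 0.066667, 0.066667, 0.066667, 0.066667, giving 1−D = 0.737778.
Difference = |0.520554 − 0.737778| = 0.217224, i.e. 0.2172 to 4 decimal places.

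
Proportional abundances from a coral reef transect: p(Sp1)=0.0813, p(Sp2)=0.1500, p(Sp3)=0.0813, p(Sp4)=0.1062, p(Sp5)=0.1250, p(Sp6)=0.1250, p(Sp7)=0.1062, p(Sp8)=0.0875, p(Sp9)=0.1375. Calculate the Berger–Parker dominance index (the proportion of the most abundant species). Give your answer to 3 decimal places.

The largest proportion is 0.15, i.e. d = 0.150 to 3 decimal places.

0.150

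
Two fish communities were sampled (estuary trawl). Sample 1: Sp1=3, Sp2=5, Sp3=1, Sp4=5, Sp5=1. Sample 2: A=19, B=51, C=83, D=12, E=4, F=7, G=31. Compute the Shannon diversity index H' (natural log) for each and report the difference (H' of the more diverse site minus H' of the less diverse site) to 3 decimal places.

0.156

Sample 1: N=15, proportions 0.2, 0.33333, 0.06667, 0.33333, 0.06667, giving H' = 1.41537 (working shown to 5 dp, full precision carried).
Sample 2: N=207, proportions 0.09179, 0.24638, 0.40097, 0.05797, 0.01932, 0.03382, 0.14976, giving H' = 1.57103.
Difference = |1.41537 − 1.57103| = 0.15566, i.e. 0.156 to 3 decimal places.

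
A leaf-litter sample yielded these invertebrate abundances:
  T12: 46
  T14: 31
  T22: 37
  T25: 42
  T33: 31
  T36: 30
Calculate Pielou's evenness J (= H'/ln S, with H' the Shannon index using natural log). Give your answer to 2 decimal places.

Total N = 46+31+37+42+31+30 = 217, so the proportions are 0.212, 0.1429, 0.1705, 0.1935, 0.1429, 0.1382 (working shown to 4 dp, full precision carried).
H' = −Σ pᵢ ln pᵢ = −((-0.3288) + (-0.2780) + (-0.3016) + (-0.3179) + (-0.2780) + (-0.2736)) = 1.7778.
With S = 6 species, ln S = 1.7918, so J = 1.7778/1.7918 = 0.9922, i.e. 0.99 to 2 decimal places.

0.99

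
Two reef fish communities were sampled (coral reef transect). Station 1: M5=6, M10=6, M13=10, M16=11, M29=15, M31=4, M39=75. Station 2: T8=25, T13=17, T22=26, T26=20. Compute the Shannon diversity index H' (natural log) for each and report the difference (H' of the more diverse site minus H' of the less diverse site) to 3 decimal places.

0.001

Station 1: N=127, proportions 0.04724, 0.04724, 0.07874, 0.08661, 0.11811, 0.0315, 0.59055, giving H' = 1.37268 (working shown to 5 dp, full precision carried).
Station 2: N=88, proportions 0.28409, 0.19318, 0.29545, 0.22727, giving H' = 1.37209.
Difference = |1.37268 − 1.37209| = 0.00059, i.e. 0.001 to 3 decimal places.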